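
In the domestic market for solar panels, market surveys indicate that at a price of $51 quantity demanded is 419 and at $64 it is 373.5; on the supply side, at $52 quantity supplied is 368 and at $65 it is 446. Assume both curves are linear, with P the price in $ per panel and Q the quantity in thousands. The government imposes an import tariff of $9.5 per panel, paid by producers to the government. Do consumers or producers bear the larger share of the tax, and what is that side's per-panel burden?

Consumers bear the larger share: $6 per panel.

Demand slope: (373.5 − 419)/(64 − 51) = -3.5, so Qd = 597.5 − 3.5P.
Supply slope: (446 − 368)/(65 − 52) = 6, so Qs = 6P + 56.
Without the tax, 597.5 − 3.5P = 6P + 56 gives 9.5P = 541.5, so P* = $57 and Q* = 398.
With the tax collected from producers, supply shifts: Qs = 6(P − 9.5) + 56.
New equilibrium: consumers pay $63, producers receive $53.5, Q = 377. (Wedge: Pb − Ps = 9.5.)
Per-panel burden: consumers $6, producers $3.5.
Consumers take the larger share because demand is less price-elastic here (demand slope 3.5 vs supply slope 6).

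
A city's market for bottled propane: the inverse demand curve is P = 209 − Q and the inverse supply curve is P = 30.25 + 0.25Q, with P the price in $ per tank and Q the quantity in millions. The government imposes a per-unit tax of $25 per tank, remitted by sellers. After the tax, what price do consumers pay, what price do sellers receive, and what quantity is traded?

Consumers pay $86; sellers receive $61; quantity = 123.

Rewrite in direct form: Qd = 209 − P and Qs = 4P − 121.
Without the tax, 209 − P = 4P − 121 gives 5P = 330, so P* = $66 and Q* = 143.
With the tax collected from sellers, supply shifts: Qs = 4(P − 25) − 121.
Solving gives Q = 123 with consumers paying $86 and sellers receiving $61 (the $25 wedge).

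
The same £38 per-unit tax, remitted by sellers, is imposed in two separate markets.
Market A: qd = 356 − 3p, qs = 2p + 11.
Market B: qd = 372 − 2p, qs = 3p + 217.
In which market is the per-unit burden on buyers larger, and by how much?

Market B, by £7.6.

Market A: pre-tax p* = £69, q* = 149; post-tax q = 103.4; per-unit burden on buyers = £15.2.
Market B: pre-tax p* = £31, q* = 310; post-tax q = 264.4; per-unit burden on buyers = £22.8.
Difference: £15.2 vs £22.8 → market B is larger by £7.6.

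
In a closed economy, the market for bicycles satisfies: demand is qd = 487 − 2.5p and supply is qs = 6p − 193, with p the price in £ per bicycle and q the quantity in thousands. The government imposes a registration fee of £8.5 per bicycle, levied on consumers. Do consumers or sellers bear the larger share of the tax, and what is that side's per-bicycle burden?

Without the tax, 487 − 2.5p = 6p − 193 gives 8.5p = 680, so p* = £80 and q* = 287.
With the tax collected from consumers, demand (in seller-price terms) shifts: qd = 487 − 2.5(p + 8.5).
Solving gives q = 272 with consumers paying £86 and sellers receiving £77.5 (the £8.5 wedge).
Per-bicycle burden: consumers £6, sellers £2.5.
Consumers take the larger share because demand is less price-elastic here (demand slope 2.5 vs supply slope 6).

Consumers bear the larger share: £6 per bicycle.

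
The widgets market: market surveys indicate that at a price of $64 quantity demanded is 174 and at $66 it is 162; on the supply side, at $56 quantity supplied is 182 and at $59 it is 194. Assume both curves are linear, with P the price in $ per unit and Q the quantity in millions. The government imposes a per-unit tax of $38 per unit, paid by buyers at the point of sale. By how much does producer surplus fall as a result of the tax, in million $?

Demand slope: (162 − 174)/(66 − 64) = -6, so Qd = 558 − 6P.
Supply slope: (194 − 182)/(59 − 56) = 4, so Qs = 4P − 42.
Before the tax: set 558 − 6P = 4P − 42 → P* = $60, Q* = 198.
With the tax collected from buyers, demand (in seller-price terms) shifts: Qd = 558 − 6(P + 38).
New equilibrium: buyers pay $75.2, sellers receive $37.2, Q = 106.8. (Wedge: Pb − Ps = 38.)
ΔPS is the trapezoid between Q = 106.8 and Q = 198 of height $22.8: ½ · (198 + 106.8) · 22.8 = $3474.72.

Producer surplus falls by $3474.72 million.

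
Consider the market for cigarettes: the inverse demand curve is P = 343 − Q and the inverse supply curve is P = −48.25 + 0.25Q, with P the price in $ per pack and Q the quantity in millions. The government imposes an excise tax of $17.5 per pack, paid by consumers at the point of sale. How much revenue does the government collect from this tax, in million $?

Tax revenue = $5232.5 million.

Rewrite in direct form: Qd = 343 − P and Qs = 4P + 193.
Before the tax: set 343 − P = 4P + 193 → P* = $30, Q* = 313.
With the tax collected from consumers, demand (in seller-price terms) shifts: Qd = 343 − (P + 17.5).
Solving gives Q = 299 with consumers paying $44 and suppliers receiving $26.5 (the $17.5 wedge).
Revenue = t · Q = 17.5 · 299 = $5232.5.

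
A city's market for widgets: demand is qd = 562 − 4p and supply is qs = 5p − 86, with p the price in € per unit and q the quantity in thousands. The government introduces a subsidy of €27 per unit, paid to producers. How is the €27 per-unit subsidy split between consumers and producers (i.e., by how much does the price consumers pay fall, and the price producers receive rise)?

Consumers gain €15 per unit; producers gain €12 per unit.

Without the subsidy, 562 − 4p = 5p − 86 gives 9p = 648, so p* = €72 and q* = 274.
With a per-unit subsidy paid to producers, each receives p + 27 per unit sold, so supply becomes qs = 5(p + 27) − 86.
Solving gives q = 334 with consumers paying €57 and producers receiving €84 (the €27 wedge).
Gain to consumers: €15; to producers: €12. (They sum to €27.)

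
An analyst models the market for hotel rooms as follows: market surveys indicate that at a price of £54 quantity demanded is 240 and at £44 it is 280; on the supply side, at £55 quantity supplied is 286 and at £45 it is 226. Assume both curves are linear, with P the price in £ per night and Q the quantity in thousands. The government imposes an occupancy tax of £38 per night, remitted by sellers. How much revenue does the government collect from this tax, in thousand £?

Demand slope: (280 − 240)/(44 − 54) = -4, so Qd = 456 − 4P.
Supply slope: (226 − 286)/(45 − 55) = 6, so Qs = 6P − 44.
Without the tax, 456 − 4P = 6P − 44 gives 10P = 500, so P* = £50 and Q* = 256.
With the tax collected from sellers, supply shifts: Qs = 6(P − 38) − 44.
New equilibrium: buyers pay £72.8, sellers receive £34.8, Q = 164.8. (Wedge: Pb − Ps = 38.)
Revenue = t · Q = 38 · 164.8 = £6262.4.

Tax revenue = £6262.4 thousand.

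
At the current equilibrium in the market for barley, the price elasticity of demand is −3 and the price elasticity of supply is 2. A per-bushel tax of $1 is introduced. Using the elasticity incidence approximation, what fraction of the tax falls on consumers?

Incidence ratio: consumers' share ≈ εs / (εs + |εd|) = 2 / (2 + 3) = 0.4.
Supply is the less elastic side, so consumers bear the smaller share.

Consumers' share ≈ 0.4.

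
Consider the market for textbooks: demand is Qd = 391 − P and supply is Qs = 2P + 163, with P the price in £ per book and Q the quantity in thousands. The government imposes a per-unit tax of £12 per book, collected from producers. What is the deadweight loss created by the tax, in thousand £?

Deadweight loss = £48 thousand.

Before the tax: set 391 − P = 2P + 163 → P* = £76, Q* = 315.
With the tax collected from producers, supply shifts: Qs = 2(P − 12) + 163.
Solving gives Q = 307 with buyers paying £84 and producers receiving £72 (the £12 wedge).
Quantity falls by |ΔQ| = |315 − 307| = 8.
DWL = ½ · t · |ΔQ| = ½ · 12 · 8 = £48.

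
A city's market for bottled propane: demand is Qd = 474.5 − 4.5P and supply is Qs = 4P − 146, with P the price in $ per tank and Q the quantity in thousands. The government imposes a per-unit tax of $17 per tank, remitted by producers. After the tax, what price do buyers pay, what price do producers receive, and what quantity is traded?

Before the tax: set 474.5 − 4.5P = 4P − 146 → P* = $73, Q* = 146.
With the tax collected from producers, supply shifts: Qs = 4(P − 17) − 146.
Solving gives Q = 110 with buyers paying $81 and producers receiving $64 (the $17 wedge).
The less price-elastic side of the market bears the larger share of a per-unit tax.

Buyers pay $81; producers receive $64; quantity = 110.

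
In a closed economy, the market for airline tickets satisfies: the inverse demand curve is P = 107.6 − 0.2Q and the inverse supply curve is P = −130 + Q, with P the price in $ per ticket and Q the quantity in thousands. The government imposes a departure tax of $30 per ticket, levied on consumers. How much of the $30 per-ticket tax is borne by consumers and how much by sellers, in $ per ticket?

Inverting to Q(P) form: Qd = 538 − 5P; Qs = P + 130.
Before the tax: set 538 − 5P = P + 130 → P* = $68, Q* = 198.
With the tax collected from consumers, demand (in seller-price terms) shifts: Qd = 538 − 5(P + 30).
New equilibrium: consumers pay $73, sellers receive $43, Q = 173. (Wedge: Pb − Ps = 30.)
Burden on consumers: $5; on sellers: $25. (They sum to $30.)
The less price-elastic side of the market bears the larger share of a per-unit tax.

Consumers bear $5 per ticket; sellers bear $25 per ticket.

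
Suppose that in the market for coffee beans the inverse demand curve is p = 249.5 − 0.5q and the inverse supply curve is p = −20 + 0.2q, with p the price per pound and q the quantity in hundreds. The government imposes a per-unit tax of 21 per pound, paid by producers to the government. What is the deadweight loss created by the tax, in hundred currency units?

Inverting to q(p) form: qd = 499 − 2p; qs = 5p + 100.
Without the tax, 499 − 2p = 5p + 100 gives 7p = 399, so p* = 57 and q* = 385.
With the tax collected from producers, supply shifts: qs = 5(p − 21) + 100.
Solving gives q = 355 with buyers paying 72 and producers receiving 51 (the 21 wedge).
Quantity falls by |ΔQ| = |385 − 355| = 30.
DWL = ½ · t · |ΔQ| = ½ · 21 · 30 = 315.

Deadweight loss = 315 hundred.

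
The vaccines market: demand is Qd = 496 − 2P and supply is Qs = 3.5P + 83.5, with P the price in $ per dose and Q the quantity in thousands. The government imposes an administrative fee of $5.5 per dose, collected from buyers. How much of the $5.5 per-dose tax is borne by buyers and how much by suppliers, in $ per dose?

Without the tax, 496 − 2P = 3.5P + 83.5 gives 5.5P = 412.5, so P* = $75 and Q* = 346.
With the tax collected from buyers, demand (in seller-price terms) shifts: Qd = 496 − 2(P + 5.5).
New equilibrium: buyers pay $78.5, suppliers receive $73, Q = 339. (Wedge: Pb − Ps = 5.5.)
Burden on buyers: $3.5; on suppliers: $2. (They sum to $5.5.)

Buyers bear $3.5 per dose; suppliers bear $2 per dose.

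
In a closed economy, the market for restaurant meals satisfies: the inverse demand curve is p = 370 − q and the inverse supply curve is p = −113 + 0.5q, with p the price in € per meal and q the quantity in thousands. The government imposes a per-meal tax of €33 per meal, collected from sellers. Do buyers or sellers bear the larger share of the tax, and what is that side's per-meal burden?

Inverting to q(p) form: qd = 370 − p; qs = 2p + 226.
Without the tax, 370 − p = 2p + 226 gives 3p = 144, so p* = €48 and q* = 322.
With the tax collected from sellers, supply shifts: qs = 2(p − 33) + 226.
Solving gives q = 300 with buyers paying €70 and sellers receiving €37 (the €33 wedge).
Per-meal burden: buyers €22, sellers €11.
Buyers take the larger share because demand is less price-elastic here (demand slope 1 vs supply slope 2).
The less price-elastic side of the market bears the larger share of a per-unit tax.

Buyers bear the larger share: €22 per meal.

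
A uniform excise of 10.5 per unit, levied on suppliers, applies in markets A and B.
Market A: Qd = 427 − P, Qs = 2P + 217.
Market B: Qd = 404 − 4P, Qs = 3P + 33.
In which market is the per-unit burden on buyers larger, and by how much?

Market A, by 2.5.

Market A: pre-tax P* = 70, Q* = 357; post-tax Q = 350; per-unit burden on buyers = 7.
Market B: pre-tax P* = 53, Q* = 192; post-tax Q = 174; per-unit burden on buyers = 4.5.
Difference: 7 vs 4.5 → market A is larger by 2.5.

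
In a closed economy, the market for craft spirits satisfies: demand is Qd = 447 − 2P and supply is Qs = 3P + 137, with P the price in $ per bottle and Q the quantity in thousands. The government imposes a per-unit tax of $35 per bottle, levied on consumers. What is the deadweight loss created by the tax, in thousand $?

Deadweight loss = $735 thousand.

Without the tax, 447 − 2P = 3P + 137 gives 5P = 310, so P* = $62 and Q* = 323.
With the tax collected from consumers, demand (in seller-price terms) shifts: Qd = 447 − 2(P + 35).
New equilibrium: consumers pay $83, sellers receive $48, Q = 281. (Wedge: Pb − Ps = 35.)
Quantity falls by |ΔQ| = |323 − 281| = 42.
DWL = ½ · t · |ΔQ| = ½ · 35 · 42 = $735.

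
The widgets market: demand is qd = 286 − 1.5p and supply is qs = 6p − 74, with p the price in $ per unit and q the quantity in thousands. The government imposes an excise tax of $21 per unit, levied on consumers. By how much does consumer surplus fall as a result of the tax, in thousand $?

Consumer surplus falls by $3383.52 thousand.

Before the tax: set 286 − 1.5p = 6p − 74 → p* = $48, q* = 214.
With the tax collected from consumers, demand (in seller-price terms) shifts: qd = 286 − 1.5(p + 21).
Solving gives q = 188.8 with consumers paying $64.8 and sellers receiving $43.8 (the $21 wedge).
ΔCS is the trapezoid between Q = 188.8 and Q = 214 of height $16.8: ½ · (214 + 188.8) · 16.8 = $3383.52.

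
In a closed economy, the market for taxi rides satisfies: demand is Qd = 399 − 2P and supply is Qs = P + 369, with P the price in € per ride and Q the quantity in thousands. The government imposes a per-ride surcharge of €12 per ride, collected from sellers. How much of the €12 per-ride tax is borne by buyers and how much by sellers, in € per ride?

Buyers bear €4 per ride; sellers bear €8 per ride.

Before the tax: set 399 − 2P = P + 369 → P* = €10, Q* = 379.
With the tax collected from sellers, supply shifts: Qs = (P − 12) + 369.
Solving gives Q = 371 with buyers paying €14 and sellers receiving €2 (the €12 wedge).
Burden on buyers: €4; on sellers: €8. (They sum to €12.)
The less price-elastic side of the market bears the larger share of a per-unit tax.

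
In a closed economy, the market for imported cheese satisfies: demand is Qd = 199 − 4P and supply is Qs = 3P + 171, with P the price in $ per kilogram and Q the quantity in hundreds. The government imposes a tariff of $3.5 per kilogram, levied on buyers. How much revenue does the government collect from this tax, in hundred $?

Before the tax: set 199 − 4P = 3P + 171 → P* = $4, Q* = 183.
With the tax collected from buyers, demand (in seller-price terms) shifts: Qd = 199 − 4(P + 3.5).
Solving gives Q = 177 with buyers paying $5.5 and sellers receiving $2 (the $3.5 wedge).
Revenue = t · Q = 3.5 · 177 = $619.5.

Tax revenue = $619.5 hundred.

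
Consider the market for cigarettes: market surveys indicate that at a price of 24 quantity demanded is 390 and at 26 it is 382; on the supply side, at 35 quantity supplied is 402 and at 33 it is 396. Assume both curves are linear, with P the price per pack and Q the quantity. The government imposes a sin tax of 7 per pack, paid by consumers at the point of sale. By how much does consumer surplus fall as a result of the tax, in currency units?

Consumer surplus falls by 1116.

Demand slope: (382 − 390)/(26 − 24) = -4, so Qd = 486 − 4P.
Supply slope: (396 − 402)/(33 − 35) = 3, so Qs = 3P + 297.
Before the tax: set 486 − 4P = 3P + 297 → P* = 27, Q* = 378.
With the tax collected from consumers, demand (in seller-price terms) shifts: Qd = 486 − 4(P + 7).
New equilibrium: consumers pay 30, sellers receive 23, Q = 366. (Wedge: Pb − Ps = 7.)
ΔCS is the trapezoid between Q = 366 and Q = 378 of height 3: ½ · (378 + 366) · 3 = 1116.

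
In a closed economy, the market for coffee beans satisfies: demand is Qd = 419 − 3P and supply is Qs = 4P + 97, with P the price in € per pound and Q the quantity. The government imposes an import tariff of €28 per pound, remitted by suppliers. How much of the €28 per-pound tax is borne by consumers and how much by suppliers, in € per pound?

Before the tax: set 419 − 3P = 4P + 97 → P* = €46, Q* = 281.
With the tax collected from suppliers, supply shifts: Qs = 4(P − 28) + 97.
Solving gives Q = 233 with consumers paying €62 and suppliers receiving €34 (the €28 wedge).
Burden on consumers: €16; on suppliers: €12. (They sum to €28.)
The less price-elastic side of the market bears the larger share of a per-unit tax.

Consumers bear €16 per pound; suppliers bear €12 per pound.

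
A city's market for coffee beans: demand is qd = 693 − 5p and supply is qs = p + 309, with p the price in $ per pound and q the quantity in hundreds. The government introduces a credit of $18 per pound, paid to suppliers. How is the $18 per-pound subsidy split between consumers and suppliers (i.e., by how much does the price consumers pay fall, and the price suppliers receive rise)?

Consumers gain $3 per pound; suppliers gain $15 per pound.

Without the subsidy, 693 − 5p = p + 309 gives 6p = 384, so p* = $64 and q* = 373.
With a per-unit subsidy paid to suppliers, each receives p + 18 per unit sold, so supply becomes qs = (p + 18) + 309.
New equilibrium: consumers pay $61, suppliers receive $79, q = 388. (Wedge: pb − ps = −18.)
Gain to consumers: $3; to suppliers: $15. (They sum to $18.)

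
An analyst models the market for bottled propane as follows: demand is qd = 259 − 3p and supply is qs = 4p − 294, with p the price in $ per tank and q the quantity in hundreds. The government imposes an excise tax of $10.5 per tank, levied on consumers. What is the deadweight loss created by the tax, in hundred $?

Deadweight loss = $94.5 hundred.

Without the tax, 259 − 3p = 4p − 294 gives 7p = 553, so p* = $79 and q* = 22.
With the tax collected from consumers, demand (in seller-price terms) shifts: qd = 259 − 3(p + 10.5).
New equilibrium: consumers pay $85, producers receive $74.5, q = 4. (Wedge: pb − ps = 10.5.)
Quantity falls by |ΔQ| = |22 − 4| = 18.
DWL = ½ · t · |ΔQ| = ½ · 10.5 · 18 = $94.5.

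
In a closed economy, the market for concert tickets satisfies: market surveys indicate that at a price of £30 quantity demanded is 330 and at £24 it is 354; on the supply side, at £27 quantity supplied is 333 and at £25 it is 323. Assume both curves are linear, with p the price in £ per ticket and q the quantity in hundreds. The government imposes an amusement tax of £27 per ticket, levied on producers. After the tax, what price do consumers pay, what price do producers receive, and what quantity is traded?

Demand slope: (354 − 330)/(24 − 30) = -4, so qd = 450 − 4p.
Supply slope: (323 − 333)/(25 − 27) = 5, so qs = 5p + 198.
Before the tax: set 450 − 4p = 5p + 198 → p* = £28, q* = 338.
With the tax collected from producers, supply shifts: qs = 5(p − 27) + 198.
New equilibrium: consumers pay £43, producers receive £16, q = 278. (Wedge: pb − ps = 27.)
The less price-elastic side of the market bears the larger share of a per-unit tax.

Consumers pay £43; producers receive £16; quantity = 278.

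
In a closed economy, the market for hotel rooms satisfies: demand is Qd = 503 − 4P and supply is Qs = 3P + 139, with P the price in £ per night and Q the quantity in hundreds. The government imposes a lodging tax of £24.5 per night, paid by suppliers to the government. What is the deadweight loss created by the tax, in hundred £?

Deadweight loss = £514.5 hundred.

Without the tax, 503 − 4P = 3P + 139 gives 7P = 364, so P* = £52 and Q* = 295.
With the tax collected from suppliers, supply shifts: Qs = 3(P − 24.5) + 139.
Solving gives Q = 253 with buyers paying £62.5 and suppliers receiving £38 (the £24.5 wedge).
Quantity falls by |ΔQ| = |295 − 253| = 42.
DWL = ½ · t · |ΔQ| = ½ · 24.5 · 42 = £514.5.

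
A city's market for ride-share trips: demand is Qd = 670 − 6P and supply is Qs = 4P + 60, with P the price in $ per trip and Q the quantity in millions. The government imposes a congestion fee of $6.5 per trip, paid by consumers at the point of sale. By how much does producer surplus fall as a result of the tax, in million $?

Producer surplus falls by $1155.18 million.

Without the tax, 670 − 6P = 4P + 60 gives 10P = 610, so P* = $61 and Q* = 304.
With the tax collected from consumers, demand (in seller-price terms) shifts: Qd = 670 − 6(P + 6.5).
Solving gives Q = 288.4 with consumers paying $63.6 and suppliers receiving $57.1 (the $6.5 wedge).
ΔPS is the trapezoid between Q = 288.4 and Q = 304 of height $3.9: ½ · (304 + 288.4) · 3.9 = $1155.18.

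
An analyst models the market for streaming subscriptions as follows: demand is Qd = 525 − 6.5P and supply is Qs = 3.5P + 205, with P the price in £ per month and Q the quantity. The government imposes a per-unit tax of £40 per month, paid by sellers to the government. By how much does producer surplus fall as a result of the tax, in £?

Without the tax, 525 − 6.5P = 3.5P + 205 gives 10P = 320, so P* = £32 and Q* = 317.
With the tax collected from sellers, supply shifts: Qs = 3.5(P − 40) + 205.
New equilibrium: buyers pay £46, sellers receive £6, Q = 226. (Wedge: Pb − Ps = 40.)
ΔPS is the trapezoid between Q = 226 and Q = 317 of height £26: ½ · (317 + 226) · 26 = £7059.

Producer surplus falls by £7059.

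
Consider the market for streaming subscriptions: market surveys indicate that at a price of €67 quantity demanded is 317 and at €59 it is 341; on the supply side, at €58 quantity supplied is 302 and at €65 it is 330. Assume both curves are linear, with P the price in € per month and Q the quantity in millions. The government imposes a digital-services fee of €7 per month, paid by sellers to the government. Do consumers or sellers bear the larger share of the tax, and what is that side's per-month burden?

Consumers bear the larger share: €4 per month.

Demand slope: (341 − 317)/(59 − 67) = -3, so Qd = 518 − 3P.
Supply slope: (330 − 302)/(65 − 58) = 4, so Qs = 4P + 70.
Without the tax, 518 − 3P = 4P + 70 gives 7P = 448, so P* = €64 and Q* = 326.
With the tax collected from sellers, supply shifts: Qs = 4(P − 7) + 70.
New equilibrium: consumers pay €68, sellers receive €61, Q = 314. (Wedge: Pb − Ps = 7.)
Per-month burden: consumers €4, sellers €3.
Consumers take the larger share because demand is less price-elastic here (demand slope 3 vs supply slope 4).
The less price-elastic side of the market bears the larger share of a per-unit tax.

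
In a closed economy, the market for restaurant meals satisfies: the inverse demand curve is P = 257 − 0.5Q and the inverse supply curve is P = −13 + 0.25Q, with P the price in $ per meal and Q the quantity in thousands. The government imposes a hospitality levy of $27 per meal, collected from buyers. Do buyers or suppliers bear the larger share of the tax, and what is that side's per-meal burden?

Buyers bear the larger share: $18 per meal.

Inverting to Q(P) form: Qd = 514 − 2P; Qs = 4P + 52.
Before the tax: set 514 − 2P = 4P + 52 → P* = $77, Q* = 360.
With the tax collected from buyers, demand (in seller-price terms) shifts: Qd = 514 − 2(P + 27).
Solving gives Q = 324 with buyers paying $95 and suppliers receiving $68 (the $27 wedge).
Per-meal burden: buyers $18, suppliers $9.
Buyers take the larger share because demand is less price-elastic here (demand slope 2 vs supply slope 4).
The less price-elastic side of the market bears the larger share of a per-unit tax.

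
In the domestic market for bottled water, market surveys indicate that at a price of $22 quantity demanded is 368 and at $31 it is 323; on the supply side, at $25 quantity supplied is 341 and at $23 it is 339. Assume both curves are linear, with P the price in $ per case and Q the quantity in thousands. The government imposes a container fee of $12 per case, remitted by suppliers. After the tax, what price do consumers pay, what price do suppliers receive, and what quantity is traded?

Consumers pay $29; suppliers receive $17; quantity = 333.

Demand slope: (323 − 368)/(31 − 22) = -5, so Qd = 478 − 5P.
Supply slope: (339 − 341)/(23 − 25) = 1, so Qs = P + 316.
Without the tax, 478 − 5P = P + 316 gives 6P = 162, so P* = $27 and Q* = 343.
With the tax collected from suppliers, supply shifts: Qs = (P − 12) + 316.
Solving gives Q = 333 with consumers paying $29 and suppliers receiving $17 (the $12 wedge).
The less price-elastic side of the market bears the larger share of a per-unit tax.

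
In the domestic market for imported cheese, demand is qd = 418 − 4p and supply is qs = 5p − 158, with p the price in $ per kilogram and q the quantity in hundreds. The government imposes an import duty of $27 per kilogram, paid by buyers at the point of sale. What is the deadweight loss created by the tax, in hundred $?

Deadweight loss = $810 hundred.

Without the tax, 418 − 4p = 5p − 158 gives 9p = 576, so p* = $64 and q* = 162.
With the tax collected from buyers, demand (in seller-price terms) shifts: qd = 418 − 4(p + 27).
New equilibrium: buyers pay $79, sellers receive $52, q = 102. (Wedge: pb − ps = 27.)
Quantity falls by |ΔQ| = |162 − 102| = 60.
DWL = ½ · t · |ΔQ| = ½ · 27 · 60 = $810.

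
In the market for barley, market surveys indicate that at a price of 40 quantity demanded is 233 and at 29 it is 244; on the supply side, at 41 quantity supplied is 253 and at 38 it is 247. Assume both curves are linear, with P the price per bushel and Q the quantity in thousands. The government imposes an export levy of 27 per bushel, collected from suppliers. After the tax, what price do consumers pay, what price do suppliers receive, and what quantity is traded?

Demand slope: (244 − 233)/(29 − 40) = -1, so Qd = 273 − P.
Supply slope: (247 − 253)/(38 − 41) = 2, so Qs = 2P + 171.
Before the tax: set 273 − P = 2P + 171 → P* = 34, Q* = 239.
With the tax collected from suppliers, supply shifts: Qs = 2(P − 27) + 171.
New equilibrium: consumers pay 52, suppliers receive 25, Q = 221. (Wedge: Pb − Ps = 27.)
The less price-elastic side of the market bears the larger share of a per-unit tax.

Consumers pay 52; suppliers receive 25; quantity = 221.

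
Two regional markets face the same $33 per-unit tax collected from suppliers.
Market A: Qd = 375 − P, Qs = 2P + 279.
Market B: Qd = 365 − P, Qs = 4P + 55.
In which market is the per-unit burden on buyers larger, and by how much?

Market A: pre-tax P* = $32, Q* = 343; post-tax Q = 321; per-unit burden on buyers = $22.
Market B: pre-tax P* = $62, Q* = 303; post-tax Q = 276.6; per-unit burden on buyers = $26.4.
Difference: $22 vs $26.4 → market B is larger by $4.4.

Market B, by $4.4.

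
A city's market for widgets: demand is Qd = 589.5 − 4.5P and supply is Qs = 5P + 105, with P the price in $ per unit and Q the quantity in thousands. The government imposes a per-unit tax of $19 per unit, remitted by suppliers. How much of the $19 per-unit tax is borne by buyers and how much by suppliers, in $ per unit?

Without the tax, 589.5 − 4.5P = 5P + 105 gives 9.5P = 484.5, so P* = $51 and Q* = 360.
With the tax collected from suppliers, supply shifts: Qs = 5(P − 19) + 105.
Solving gives Q = 315 with buyers paying $61 and suppliers receiving $42 (the $19 wedge).
Burden on buyers: $10; on suppliers: $9. (They sum to $19.)
The less price-elastic side of the market bears the larger share of a per-unit tax.

Buyers bear $10 per unit; suppliers bear $9 per unit.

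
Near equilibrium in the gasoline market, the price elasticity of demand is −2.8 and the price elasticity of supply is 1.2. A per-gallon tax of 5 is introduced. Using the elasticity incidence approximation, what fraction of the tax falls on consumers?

Incidence ratio: consumers' share ≈ εs / (εs + |εd|) = 1.2 / (1.2 + 2.8) = 0.3.
Supply is the less elastic side, so consumers bear the smaller share.

Consumers' share ≈ 0.3.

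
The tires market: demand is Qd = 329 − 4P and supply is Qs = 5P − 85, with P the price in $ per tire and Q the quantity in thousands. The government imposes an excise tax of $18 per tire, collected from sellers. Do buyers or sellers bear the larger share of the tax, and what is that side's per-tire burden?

Before the tax: set 329 − 4P = 5P − 85 → P* = $46, Q* = 145.
With the tax collected from sellers, supply shifts: Qs = 5(P − 18) − 85.
New equilibrium: buyers pay $56, sellers receive $38, Q = 105. (Wedge: Pb − Ps = 18.)
Per-tire burden: buyers $10, sellers $8.
Buyers take the larger share because demand is less price-elastic here (demand slope 4 vs supply slope 5).
The less price-elastic side of the market bears the larger share of a per-unit tax.

Buyers bear the larger share: $10 per tire.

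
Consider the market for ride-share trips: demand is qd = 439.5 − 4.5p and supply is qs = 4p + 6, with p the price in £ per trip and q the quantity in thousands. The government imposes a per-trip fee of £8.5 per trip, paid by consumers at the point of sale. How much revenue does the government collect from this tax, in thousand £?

Tax revenue = £1632 thousand.

Without the tax, 439.5 − 4.5p = 4p + 6 gives 8.5p = 433.5, so p* = £51 and q* = 210.
With the tax collected from consumers, demand (in seller-price terms) shifts: qd = 439.5 − 4.5(p + 8.5).
New equilibrium: consumers pay £55, suppliers receive £46.5, q = 192. (Wedge: pb − ps = 8.5.)
Revenue = t · Q = 8.5 · 192 = £1632.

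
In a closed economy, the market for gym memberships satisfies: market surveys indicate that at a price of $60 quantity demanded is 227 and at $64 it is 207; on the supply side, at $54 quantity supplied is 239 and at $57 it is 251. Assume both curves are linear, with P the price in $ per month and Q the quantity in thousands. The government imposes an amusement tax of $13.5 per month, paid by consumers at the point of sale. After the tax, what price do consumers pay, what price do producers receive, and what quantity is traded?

Demand slope: (207 − 227)/(64 − 60) = -5, so Qd = 527 − 5P.
Supply slope: (251 − 239)/(57 − 54) = 4, so Qs = 4P + 23.
Without the tax, 527 − 5P = 4P + 23 gives 9P = 504, so P* = $56 and Q* = 247.
With the tax collected from consumers, demand (in seller-price terms) shifts: Qd = 527 − 5(P + 13.5).
Solving gives Q = 217 with consumers paying $62 and producers receiving $48.5 (the $13.5 wedge).

Consumers pay $62; producers receive $48.5; quantity = 217.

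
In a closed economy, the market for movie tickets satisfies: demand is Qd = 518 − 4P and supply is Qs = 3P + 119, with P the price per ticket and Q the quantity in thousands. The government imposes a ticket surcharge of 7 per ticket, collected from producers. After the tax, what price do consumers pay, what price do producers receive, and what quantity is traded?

Consumers pay 60; producers receive 53; quantity = 278.

Without the tax, 518 − 4P = 3P + 119 gives 7P = 399, so P* = 57 and Q* = 290.
With the tax collected from producers, supply shifts: Qs = 3(P − 7) + 119.
Solving gives Q = 278 with consumers paying 60 and producers receiving 53 (the 7 wedge).
The less price-elastic side of the market bears the larger share of a per-unit tax.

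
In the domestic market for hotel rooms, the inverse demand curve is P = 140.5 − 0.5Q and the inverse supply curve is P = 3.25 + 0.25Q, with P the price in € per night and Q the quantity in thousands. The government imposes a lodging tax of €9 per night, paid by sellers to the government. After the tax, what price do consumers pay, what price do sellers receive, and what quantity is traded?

Consumers pay €55; sellers receive €46; quantity = 171.

Inverting to Q(P) form: Qd = 281 − 2P; Qs = 4P − 13.
Before the tax: set 281 − 2P = 4P − 13 → P* = €49, Q* = 183.
With the tax collected from sellers, supply shifts: Qs = 4(P − 9) − 13.
Solving gives Q = 171 with consumers paying €55 and sellers receiving €46 (the €9 wedge).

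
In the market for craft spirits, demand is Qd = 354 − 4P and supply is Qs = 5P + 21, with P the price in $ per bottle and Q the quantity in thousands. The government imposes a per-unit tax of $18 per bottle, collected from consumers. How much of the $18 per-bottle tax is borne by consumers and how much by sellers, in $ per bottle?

Before the tax: set 354 − 4P = 5P + 21 → P* = $37, Q* = 206.
With the tax collected from consumers, demand (in seller-price terms) shifts: Qd = 354 − 4(P + 18).
New equilibrium: consumers pay $47, sellers receive $29, Q = 166. (Wedge: Pb − Ps = 18.)
Burden on consumers: $10; on sellers: $8. (They sum to $18.)

Consumers bear $10 per bottle; sellers bear $8 per bottle.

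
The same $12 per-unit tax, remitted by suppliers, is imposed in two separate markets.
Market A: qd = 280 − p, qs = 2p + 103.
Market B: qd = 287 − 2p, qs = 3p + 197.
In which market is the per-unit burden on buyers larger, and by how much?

Market A: pre-tax p* = $59, q* = 221; post-tax q = 213; per-unit burden on buyers = $8.
Market B: pre-tax p* = $18, q* = 251; post-tax q = 236.6; per-unit burden on buyers = $7.2.
Difference: $8 vs $7.2 → market A is larger by $0.8.

Market A, by $0.8.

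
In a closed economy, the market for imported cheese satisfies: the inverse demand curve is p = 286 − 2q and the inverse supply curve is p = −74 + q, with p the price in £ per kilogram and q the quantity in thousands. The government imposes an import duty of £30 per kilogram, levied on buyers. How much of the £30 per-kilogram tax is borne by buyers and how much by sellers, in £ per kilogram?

Inverting to q(p) form: qd = 143 − 0.5p; qs = p + 74.
Without the tax, 143 − 0.5p = p + 74 gives 1.5p = 69, so p* = £46 and q* = 120.
With the tax collected from buyers, demand (in seller-price terms) shifts: qd = 143 − 0.5(p + 30).
New equilibrium: buyers pay £66, sellers receive £36, q = 110. (Wedge: pb − ps = 30.)
Burden on buyers: £20; on sellers: £10. (They sum to £30.)

Buyers bear £20 per kilogram; sellers bear £10 per kilogram.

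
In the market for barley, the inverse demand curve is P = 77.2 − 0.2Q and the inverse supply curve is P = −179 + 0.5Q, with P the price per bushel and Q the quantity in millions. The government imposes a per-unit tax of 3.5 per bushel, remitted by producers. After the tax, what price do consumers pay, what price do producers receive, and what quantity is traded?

Rewrite in direct form: Qd = 386 − 5P and Qs = 2P + 358.
Before the tax: set 386 − 5P = 2P + 358 → P* = 4, Q* = 366.
With the tax collected from producers, supply shifts: Qs = 2(P − 3.5) + 358.
New equilibrium: consumers pay 5, producers receive 1.5, Q = 361. (Wedge: Pb − Ps = 3.5.)

Consumers pay 5; producers receive 1.5; quantity = 361.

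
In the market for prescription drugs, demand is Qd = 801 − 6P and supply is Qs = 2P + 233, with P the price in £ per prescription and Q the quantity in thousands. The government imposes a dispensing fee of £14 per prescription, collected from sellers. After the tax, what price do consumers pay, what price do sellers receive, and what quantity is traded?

Consumers pay £74.5; sellers receive £60.5; quantity = 354.

Without the tax, 801 − 6P = 2P + 233 gives 8P = 568, so P* = £71 and Q* = 375.
With the tax collected from sellers, supply shifts: Qs = 2(P − 14) + 233.
New equilibrium: consumers pay £74.5, sellers receive £60.5, Q = 354. (Wedge: Pb − Ps = 14.)
The less price-elastic side of the market bears the larger share of a per-unit tax.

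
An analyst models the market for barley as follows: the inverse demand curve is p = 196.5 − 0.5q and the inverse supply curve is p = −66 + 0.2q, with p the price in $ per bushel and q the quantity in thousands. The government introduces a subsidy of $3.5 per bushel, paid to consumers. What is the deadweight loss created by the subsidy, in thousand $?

Deadweight loss = $8.75 thousand.

Rewrite in direct form: qd = 393 − 2p and qs = 5p + 330.
Before the subsidy: set 393 − 2p = 5p + 330 → p* = $9, q* = 375.
With a per-unit subsidy paid to consumers, each effectively pays p − 3.5, so demand becomes qd = 393 − 2(p − 3.5).
New equilibrium: consumers pay $6.5, sellers receive $10, q = 380. (Wedge: pb − ps = −3.5.)
Quantity rises by |ΔQ| = |375 − 380| = 5.
DWL = ½ · t · |ΔQ| = ½ · 3.5 · 5 = $8.75.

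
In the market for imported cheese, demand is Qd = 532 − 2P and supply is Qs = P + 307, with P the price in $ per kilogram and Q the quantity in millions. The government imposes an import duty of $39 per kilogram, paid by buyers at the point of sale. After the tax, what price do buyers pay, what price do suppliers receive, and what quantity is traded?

Without the tax, 532 − 2P = P + 307 gives 3P = 225, so P* = $75 and Q* = 382.
With the tax collected from buyers, demand (in seller-price terms) shifts: Qd = 532 − 2(P + 39).
Solving gives Q = 356 with buyers paying $88 and suppliers receiving $49 (the $39 wedge).
The less price-elastic side of the market bears the larger share of a per-unit tax.

Buyers pay $88; suppliers receive $49; quantity = 356.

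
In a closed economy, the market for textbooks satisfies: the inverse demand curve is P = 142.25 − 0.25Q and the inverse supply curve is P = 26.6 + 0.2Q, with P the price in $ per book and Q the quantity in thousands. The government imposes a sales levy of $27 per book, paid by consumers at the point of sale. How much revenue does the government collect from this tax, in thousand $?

Rewrite in direct form: Qd = 569 − 4P and Qs = 5P − 133.
Before the tax: set 569 − 4P = 5P − 133 → P* = $78, Q* = 257.
With the tax collected from consumers, demand (in seller-price terms) shifts: Qd = 569 − 4(P + 27).
New equilibrium: consumers pay $93, sellers receive $66, Q = 197. (Wedge: Pb − Ps = 27.)
Revenue = t · Q = 27 · 197 = $5319.

Tax revenue = $5319 thousand.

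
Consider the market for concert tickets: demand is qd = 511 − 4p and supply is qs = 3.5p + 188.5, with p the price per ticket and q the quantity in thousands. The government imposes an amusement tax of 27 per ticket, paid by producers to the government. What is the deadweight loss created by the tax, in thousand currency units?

Deadweight loss = 680.4 thousand.

Without the tax, 511 − 4p = 3.5p + 188.5 gives 7.5p = 322.5, so p* = 43 and q* = 339.
With the tax collected from producers, supply shifts: qs = 3.5(p − 27) + 188.5.
Solving gives q = 288.6 with consumers paying 55.6 and producers receiving 28.6 (the 27 wedge).
Quantity falls by |ΔQ| = |339 − 288.6| = 50.4.
DWL = ½ · t · |ΔQ| = ½ · 27 · 50.4 = 680.4.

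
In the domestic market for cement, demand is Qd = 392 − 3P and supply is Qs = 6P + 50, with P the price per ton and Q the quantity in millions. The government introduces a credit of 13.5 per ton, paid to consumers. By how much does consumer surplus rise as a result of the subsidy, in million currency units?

Before the subsidy: set 392 − 3P = 6P + 50 → P* = 38, Q* = 278.
With a per-unit subsidy paid to consumers, each effectively pays P − 13.5, so demand becomes Qd = 392 − 3(P − 13.5).
Solving gives Q = 305 with consumers paying 29 and suppliers receiving 42.5 (the 13.5 wedge).
ΔCS is the trapezoid between Q = 305 and Q = 278 of height 9: ½ · (278 + 305) · 9 = 2623.5.

Consumer surplus rises by 2623.5 million.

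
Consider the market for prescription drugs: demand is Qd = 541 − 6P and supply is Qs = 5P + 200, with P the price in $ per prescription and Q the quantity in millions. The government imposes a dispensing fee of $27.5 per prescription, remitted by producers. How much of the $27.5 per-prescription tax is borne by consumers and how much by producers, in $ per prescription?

Before the tax: set 541 − 6P = 5P + 200 → P* = $31, Q* = 355.
With the tax collected from producers, supply shifts: Qs = 5(P − 27.5) + 200.
Solving gives Q = 280 with consumers paying $43.5 and producers receiving $16 (the $27.5 wedge).
Burden on consumers: $12.5; on producers: $15. (They sum to $27.5.)

Consumers bear $12.5 per prescription; producers bear $15 per prescription.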